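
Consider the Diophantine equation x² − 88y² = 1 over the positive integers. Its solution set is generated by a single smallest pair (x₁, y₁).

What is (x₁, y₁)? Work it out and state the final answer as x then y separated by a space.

197 21

√88 = [9; 2,1,1,1,2,18, …], period ℓ=6 (even) → k=5
a_0=9:  p_0=9·1+0=9,  q_0=9·0+1=1
a_1=2:  p_1=2·9+1=19,  q_1=2·1+0=2
a_2=1:  p_2=1·19+9=28,  q_2=1·2+1=3
a_3=1:  p_3=1·28+19=47,  q_3=1·3+2=5
a_4=1:  p_4=1·47+28=75,  q_4=1·5+3=8
a_5=2:  p_5=2·75+47=197,  q_5=2·8+5=21
(x₁, y₁) = (197, 21);  197² − 88·21² = 1 ✓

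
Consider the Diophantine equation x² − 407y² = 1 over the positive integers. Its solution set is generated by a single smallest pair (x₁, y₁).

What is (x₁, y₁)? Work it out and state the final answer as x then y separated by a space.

2663 132

d=407: √d = [20; 5,1,2,1,5,40] (ℓ=6, even), read p_5/q_5
step 0: (20, 1)  from 20·(1,0) + (0,1)
…
step 4: (464, 23)  from 1·(343,17) + (121,6)
step 5: (2663, 132)  from 5·(464,23) + (343,17)
(x₁, y₁) = (2663, 132);  2663² − 407·132² = 1 ✓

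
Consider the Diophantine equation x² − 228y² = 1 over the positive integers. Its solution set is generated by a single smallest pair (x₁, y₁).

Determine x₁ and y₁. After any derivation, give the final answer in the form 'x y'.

√228 = [15; 10,30, …], period ℓ=2 (even) → k=1
step 0: (15, 1)  from 15·(1,0) + (0,1)
step 1: (151, 10)  from 10·(15,1) + (1,0)
→ (151, 10).  Check: 151²=22801, 228·10²=22800, difference 1.

151 10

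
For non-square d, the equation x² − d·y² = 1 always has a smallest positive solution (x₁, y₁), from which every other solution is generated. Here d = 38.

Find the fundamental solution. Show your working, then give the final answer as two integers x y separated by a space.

d=38: √d = [6; 6,12] (ℓ=2, even), read p_1/q_1
step 0: (6, 1)  from 6·(1,0) + (0,1)
step 1: (37, 6)  from 6·(6,1) + (1,0)
→ (37, 6).  Check: 37²=1369, 38·6²=1368, difference 1.

37 6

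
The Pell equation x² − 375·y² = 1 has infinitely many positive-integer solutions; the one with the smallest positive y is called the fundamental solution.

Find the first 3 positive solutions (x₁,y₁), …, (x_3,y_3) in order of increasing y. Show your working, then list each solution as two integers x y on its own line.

15124 781
457470751 23623688
13837575261124 714569313843

√375 = [19; 2,1,2,1,5,1,2,1,2,38, …], period ℓ=10 (even) → k=9
step 0: (19, 1)  from 19·(1,0) + (0,1)
step 1: (39, 2)  from 2·(19,1) + (1,0)
step 2: (58, 3)  from 1·(39,2) + (19,1)
…
step 4: (213, 11)  from 1·(155,8) + (58,3)
step 5: (1220, 63)  from 5·(213,11) + (155,8)
step 6: (1433, 74)  from 1·(1220,63) + (213,11)
…
step 8: (5519, 285)  from 1·(4086,211) + (1433,74)
step 9: (15124, 781)  from 2·(5519,285) + (4086,211)
→ (15124, 781).  Check: 15124²=228735376, 375·781²=228735375, difference 1.
(x_2, y_2) = (15124·15124 + 375·781·781, 15124·781 + 781·15124) = (457470751, 23623688)
(x_3, y_3) = (15124·457470751 + 375·781·23623688, 15124·23623688 + 781·457470751) = (13837575261124, 714569313843)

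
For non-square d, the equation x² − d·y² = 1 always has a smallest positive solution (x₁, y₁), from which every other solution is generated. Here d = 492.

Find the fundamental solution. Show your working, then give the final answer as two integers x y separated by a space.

29767 1342

√492 = [22; 5,1,1,10,1,1,5,44, …], period ℓ=8 (even) → k=7
k=0  a_k=22  p_k/q_k = 22/1
k=1  a_k=5  p_k/q_k = 111/5
k=2  a_k=1  p_k/q_k = 133/6
…
k=4  a_k=10  p_k/q_k = 2573/116
k=5  a_k=1  p_k/q_k = 2817/127
k=6  a_k=1  p_k/q_k = 5390/243
k=7  a_k=5  p_k/q_k = 29767/1342
(x₁, y₁) = (29767, 1342);  29767² − 492·1342² = 1 ✓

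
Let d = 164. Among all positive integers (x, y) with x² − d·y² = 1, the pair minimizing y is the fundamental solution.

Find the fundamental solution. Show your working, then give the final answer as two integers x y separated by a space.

√164 = [12; 1,4,6,4,1,24, …], period ℓ=6 (even) → k=5
step 0: (12, 1)  from 12·(1,0) + (0,1)
…
step 4: (1652, 129)  from 4·(397,31) + (64,5)
step 5: (2049, 160)  from 1·(1652,129) + (397,31)
fundamental: x₁=2049, y₁=160  (since 4198401 − 164·25600 = 1)

2049 160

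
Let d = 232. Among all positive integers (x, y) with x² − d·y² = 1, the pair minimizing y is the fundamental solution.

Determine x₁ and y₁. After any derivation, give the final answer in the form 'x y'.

[15; 4,3,7,3,4,30] for √232; ℓ=6 ⇒ convergent index 5
a_0=15:  p_0=15·1+0=15,  q_0=15·0+1=1
a_1=4:  p_1=4·15+1=61,  q_1=4·1+0=4
…
a_4=3:  p_4=3·1447+198=4539,  q_4=3·95+13=298
a_5=4:  p_5=4·4539+1447=19603,  q_5=4·298+95=1287
→ (19603, 1287).  Check: 19603²=384277609, 232·1287²=384277608, difference 1.

19603 1287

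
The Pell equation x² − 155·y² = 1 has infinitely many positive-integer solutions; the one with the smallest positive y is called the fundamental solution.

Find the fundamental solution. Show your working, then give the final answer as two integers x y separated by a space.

√155 = [12; 2,4,2,24, …], period ℓ=4 (even) → k=3
a_0=12:  p_0=12·1+0=12,  q_0=12·0+1=1
…
a_2=4:  p_2=4·25+12=112,  q_2=4·2+1=9
a_3=2:  p_3=2·112+25=249,  q_3=2·9+2=20
fundamental: x₁=249, y₁=20  (since 62001 − 155·400 = 1)

249 20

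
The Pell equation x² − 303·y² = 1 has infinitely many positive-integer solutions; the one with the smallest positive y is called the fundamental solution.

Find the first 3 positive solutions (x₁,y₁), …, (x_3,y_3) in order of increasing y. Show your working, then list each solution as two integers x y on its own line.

√303 → a₀=17, period (2,2,5,2,2,34); ℓ=6 even so k=5
i=0: a=17 ⇒ p=17, q=1
…
i=2: a=2 ⇒ p=87, q=5
i=3: a=5 ⇒ p=470, q=27
i=4: a=2 ⇒ p=1027, q=59
i=5: a=2 ⇒ p=2524, q=145
fundamental: x₁=2524, y₁=145  (since 6370576 − 303·21025 = 1)
n=2: (2524,145)∘(2524,145) = (2524·2524+303·145·145, 2524·145+145·2524) = (12741151,731960)
n=3: (12741151,731960)∘(2524,145) = (2524·12741151+303·145·731960, 2524·731960+145·12741151) = (64317327724,3694933935)

2524 145
12741151 731960
64317327724 3694933935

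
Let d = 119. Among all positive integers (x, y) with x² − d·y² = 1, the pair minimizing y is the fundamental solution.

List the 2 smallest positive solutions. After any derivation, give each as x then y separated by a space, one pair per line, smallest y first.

[10; 1,9,1,20] for √119; ℓ=4 ⇒ convergent index 3
i=0: a=10 ⇒ p=10, q=1
…
i=2: a=9 ⇒ p=109, q=10
i=3: a=1 ⇒ p=120, q=11
→ (120, 11).  Check: 120²=14400, 119·11²=14399, difference 1.
k=2:  x_2 = 120·120+119·11·11 = 28799,  y_2 = 120·11+11·120 = 2640

120 11
28799 2640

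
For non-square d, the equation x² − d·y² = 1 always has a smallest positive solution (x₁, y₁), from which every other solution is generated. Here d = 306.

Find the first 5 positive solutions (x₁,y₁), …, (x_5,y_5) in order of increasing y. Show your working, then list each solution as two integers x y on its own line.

35 2
2449 140
171395 9798
11995201 685720
839492675 47990602

[17; 2,34] for √306; ℓ=2 ⇒ convergent index 1
a_0=17:  p_0=17·1+0=17,  q_0=17·0+1=1
a_1=2:  p_1=2·17+1=35,  q_1=2·1+0=2
(x₁, y₁) = (35, 2);  35² − 306·2² = 1 ✓
k=2:  x_2 = 35·35+306·2·2 = 2449,  y_2 = 35·2+2·35 = 140
k=3:  x_3 = 35·2449+306·2·140 = 171395,  y_3 = 35·140+2·2449 = 9798
k=4:  x_4 = 35·171395+306·2·9798 = 11995201,  y_4 = 35·9798+2·171395 = 685720
k=5:  x_5 = 35·11995201+306·2·685720 = 839492675,  y_5 = 35·685720+2·11995201 = 47990602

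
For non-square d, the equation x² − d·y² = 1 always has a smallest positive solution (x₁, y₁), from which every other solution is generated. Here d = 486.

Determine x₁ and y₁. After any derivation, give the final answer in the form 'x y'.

√486 = [22; 22,44, …], period ℓ=2 (even) → k=1
k=0  a_k=22  p_k/q_k = 22/1
k=1  a_k=22  p_k/q_k = 485/22
→ (485, 22).  Check: 485²=235225, 486·22²=235224, difference 1.

485 22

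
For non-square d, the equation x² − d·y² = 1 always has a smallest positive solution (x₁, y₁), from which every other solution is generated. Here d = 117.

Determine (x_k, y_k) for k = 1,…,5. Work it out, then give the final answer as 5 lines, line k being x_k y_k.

√117 = [10; 1,4,2,4,1,20, …], period ℓ=6 (even) → k=5
i=0: a=10 ⇒ p=10, q=1
…
i=2: a=4 ⇒ p=54, q=5
…
i=4: a=4 ⇒ p=530, q=49
i=5: a=1 ⇒ p=649, q=60
(x₁, y₁) = (649, 60);  649² − 117·60² = 1 ✓
n=2: (649,60)∘(649,60) = (649·649+117·60·60, 649·60+60·649) = (842401,77880)
n=3: (842401,77880)∘(649,60) = (649·842401+117·60·77880, 649·77880+60·842401) = (1093435849,101088180)
n=4: (1093435849,101088180)∘(649,60) = (649·1093435849+117·60·101088180, 649·101088180+60·1093435849) = (1419278889601,131212379760)
n=5: (1419278889601,131212379760)∘(649,60) = (649·1419278889601+117·60·131212379760, 649·131212379760+60·1419278889601) = (1842222905266249,170313567840300)

649 60
842401 77880
1093435849 101088180
1419278889601 131212379760
1842222905266249 170313567840300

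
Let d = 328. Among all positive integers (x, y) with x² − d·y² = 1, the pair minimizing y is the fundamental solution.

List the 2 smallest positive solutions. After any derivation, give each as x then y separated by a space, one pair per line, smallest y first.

d=328: √d = [18; 9,36] (ℓ=2, even), read p_1/q_1
a_0=18:  p_0=18·1+0=18,  q_0=18·0+1=1
a_1=9:  p_1=9·18+1=163,  q_1=9·1+0=9
fundamental: x₁=163, y₁=9  (since 26569 − 328·81 = 1)
(163+9√328)^2 = 53137 + 2934√328

163 9
53137 2934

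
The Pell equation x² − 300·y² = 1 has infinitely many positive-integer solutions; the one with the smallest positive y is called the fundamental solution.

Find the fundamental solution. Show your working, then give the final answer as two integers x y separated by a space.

[17; 3,8,3,34] for √300; ℓ=4 ⇒ convergent index 3
step 0: (17, 1)  from 17·(1,0) + (0,1)
step 1: (52, 3)  from 3·(17,1) + (1,0)
step 2: (433, 25)  from 8·(52,3) + (17,1)
step 3: (1351, 78)  from 3·(433,25) + (52,3)
fundamental: x₁=1351, y₁=78  (since 1825201 − 300·6084 = 1)

1351 78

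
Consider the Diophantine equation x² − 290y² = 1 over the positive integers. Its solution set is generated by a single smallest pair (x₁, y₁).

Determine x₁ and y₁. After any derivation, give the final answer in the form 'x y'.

579 34

√290 → a₀=17, period (34); ℓ=1 odd so k=1
i=0: a=17 ⇒ p=17, q=1
i=1: a=34 ⇒ p=579, q=34
(x₁, y₁) = (579, 34);  579² − 290·34² = 1 ✓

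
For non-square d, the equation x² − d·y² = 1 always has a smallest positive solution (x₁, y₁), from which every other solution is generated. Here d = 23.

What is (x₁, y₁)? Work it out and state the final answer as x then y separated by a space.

24 5

[4; 1,3,1,8] for √23; ℓ=4 ⇒ convergent index 3
i=0: a=4 ⇒ p=4, q=1
…
i=2: a=3 ⇒ p=19, q=4
i=3: a=1 ⇒ p=24, q=5
(x₁, y₁) = (24, 5);  24² − 23·5² = 1 ✓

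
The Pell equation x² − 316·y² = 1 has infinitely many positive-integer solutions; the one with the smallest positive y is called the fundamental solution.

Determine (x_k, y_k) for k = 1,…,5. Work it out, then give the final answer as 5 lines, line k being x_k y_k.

√316 = [17; 1,3,2,8,2,3,1,34, …], period ℓ=8 (even) → k=7
a_0=17:  p_0=17·1+0=17,  q_0=17·0+1=1
a_1=1:  p_1=1·17+1=18,  q_1=1·1+0=1
a_2=3:  p_2=3·18+17=71,  q_2=3·1+1=4
…
a_4=8:  p_4=8·160+71=1351,  q_4=8·9+4=76
…
a_6=3:  p_6=3·2862+1351=9937,  q_6=3·161+76=559
a_7=1:  p_7=1·9937+2862=12799,  q_7=1·559+161=720
fundamental: x₁=12799, y₁=720  (since 163814401 − 316·518400 = 1)
n=2: (12799,720)∘(12799,720) = (12799·12799+316·720·720, 12799·720+720·12799) = (327628801,18430560)
n=3: (327628801,18430560)∘(12799,720) = (12799·327628801+316·720·18430560, 12799·18430560+720·327628801) = (8386642035199,471785474160)
n=4: (8386642035199,471785474160)∘(12799,720) = (12799·8386642035199+316·720·471785474160, 12799·471785474160+720·8386642035199) = (214681262489395201,12076764549117120)
n=5: (214681262489395201,12076764549117120)∘(12799,720) = (12799·214681262489395201+316·720·12076764549117120, 12799·12076764549117120+720·214681262489395201) = (5495410948816896319999,309141018456514563600)

12799 720
327628801 18430560
8386642035199 471785474160
214681262489395201 12076764549117120
5495410948816896319999 309141018456514563600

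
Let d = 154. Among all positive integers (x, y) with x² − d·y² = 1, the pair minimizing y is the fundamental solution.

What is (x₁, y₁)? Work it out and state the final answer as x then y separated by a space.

21295 1716

d=154: √d = [12; 2,2,3,1,2,1,3,2,2,24] (ℓ=10, even), read p_9/q_9
i=0: a=12 ⇒ p=12, q=1
…
i=2: a=2 ⇒ p=62, q=5
i=3: a=3 ⇒ p=211, q=17
…
i=5: a=2 ⇒ p=757, q=61
…
i=7: a=3 ⇒ p=3847, q=310
i=8: a=2 ⇒ p=8724, q=703
i=9: a=2 ⇒ p=21295, q=1716
(x₁, y₁) = (21295, 1716);  21295² − 154·1716² = 1 ✓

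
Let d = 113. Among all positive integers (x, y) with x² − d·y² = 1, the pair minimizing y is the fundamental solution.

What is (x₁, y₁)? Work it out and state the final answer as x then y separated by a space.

1204353 113296

√113 = [10; 1,1,1,2,2,1,1,1,20, …], period ℓ=9 (odd) → k=17
k=0  a_k=10  p_k/q_k = 10/1
…
k=4  a_k=2  p_k/q_k = 85/8
k=5  a_k=2  p_k/q_k = 202/19
…
k=16  a_k=1  p_k/q_k = 758918/71393
k=17  a_k=1  p_k/q_k = 1204353/113296
fundamental: x₁=1204353, y₁=113296  (since 1450466148609 − 113·12835983616 = 1)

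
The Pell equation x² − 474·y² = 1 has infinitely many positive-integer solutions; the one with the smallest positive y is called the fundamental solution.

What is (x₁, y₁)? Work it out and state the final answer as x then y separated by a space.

[21; 1,3,2,1,1,…,3,1,42] for √474; ℓ=14 ⇒ convergent index 13
a_0=21:  p_0=21·1+0=21,  q_0=21·0+1=1
a_1=1:  p_1=1·21+1=22,  q_1=1·1+0=1
a_2=3:  p_2=3·22+21=87,  q_2=3·1+1=4
…
a_5=1:  p_5=1·283+196=479,  q_5=1·13+9=22
a_6=1:  p_6=1·479+283=762,  q_6=1·22+13=35
…
a_8=1:  p_8=1·5051+762=5813,  q_8=1·232+35=267
a_9=1:  p_9=1·5813+5051=10864,  q_9=1·267+232=499
…
a_11=2:  p_11=2·16677+10864=44218,  q_11=2·766+499=2031
a_12=3:  p_12=3·44218+16677=149331,  q_12=3·2031+766=6859
a_13=1:  p_13=1·149331+44218=193549,  q_13=1·6859+2031=8890
→ (193549, 8890).  Check: 193549²=37461215401, 474·8890²=37461215400, difference 1.

193549 8890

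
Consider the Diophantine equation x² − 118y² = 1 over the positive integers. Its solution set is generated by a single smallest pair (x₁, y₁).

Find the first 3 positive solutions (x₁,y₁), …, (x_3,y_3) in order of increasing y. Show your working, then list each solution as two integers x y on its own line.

d=118: √d = [10; 1,6,3,2,10,2,3,6,1,20] (ℓ=10, even), read p_9/q_9
a_0=10:  p_0=10·1+0=10,  q_0=10·0+1=1
a_1=1:  p_1=1·10+1=11,  q_1=1·1+0=1
a_2=6:  p_2=6·11+10=76,  q_2=6·1+1=7
a_3=3:  p_3=3·76+11=239,  q_3=3·7+1=22
a_4=2:  p_4=2·239+76=554,  q_4=2·22+7=51
…
a_6=2:  p_6=2·5779+554=12112,  q_6=2·532+51=1115
…
a_8=6:  p_8=6·42115+12112=264802,  q_8=6·3877+1115=24377
a_9=1:  p_9=1·264802+42115=306917,  q_9=1·24377+3877=28254
(x₁, y₁) = (306917, 28254);  306917² − 118·28254² = 1 ✓
n=2: (306917,28254)∘(306917,28254) = (306917·306917+118·28254·28254, 306917·28254+28254·306917) = (188396089777,17343265836)
n=3: (188396089777,17343265836)∘(306917,28254) = (306917·188396089777+118·28254·17343265836, 306917·17343265836+28254·188396089777) = (115643925371868101,10645886241146970)

306917 28254
188396089777 17343265836
115643925371868101 10645886241146970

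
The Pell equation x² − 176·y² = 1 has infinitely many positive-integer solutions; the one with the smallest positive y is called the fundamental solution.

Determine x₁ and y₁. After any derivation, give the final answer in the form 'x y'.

√176 → a₀=13, period (3,1,3,26); ℓ=4 even so k=3
i=0: a=13 ⇒ p=13, q=1
i=1: a=3 ⇒ p=40, q=3
i=2: a=1 ⇒ p=53, q=4
i=3: a=3 ⇒ p=199, q=15
(x₁, y₁) = (199, 15);  199² − 176·15² = 1 ✓

199 15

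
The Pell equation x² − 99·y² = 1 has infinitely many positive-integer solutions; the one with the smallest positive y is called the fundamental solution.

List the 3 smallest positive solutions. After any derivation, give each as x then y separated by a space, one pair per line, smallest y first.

[9; 1,18] for √99; ℓ=2 ⇒ convergent index 1
step 0: (9, 1)  from 9·(1,0) + (0,1)
step 1: (10, 1)  from 1·(9,1) + (1,0)
(x₁, y₁) = (10, 1);  10² − 99·1² = 1 ✓
(x_2, y_2) = (10·10 + 99·1·1, 10·1 + 1·10) = (199, 20)
(x_3, y_3) = (10·199 + 99·1·20, 10·20 + 1·199) = (3970, 399)

10 1
199 20
3970 399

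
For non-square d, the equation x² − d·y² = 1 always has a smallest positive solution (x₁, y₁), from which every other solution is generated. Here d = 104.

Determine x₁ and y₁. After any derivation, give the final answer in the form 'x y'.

51 5

√104 = [10; 5,20, …], period ℓ=2 (even) → k=1
i=0: a=10 ⇒ p=10, q=1
i=1: a=5 ⇒ p=51, q=5
fundamental: x₁=51, y₁=5  (since 2601 − 104·25 = 1)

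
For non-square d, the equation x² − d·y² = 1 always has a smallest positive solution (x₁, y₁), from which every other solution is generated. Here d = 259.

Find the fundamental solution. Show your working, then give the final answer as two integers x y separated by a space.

847225 52644

√259 → a₀=16, period (10,1,2,3,4,3,2,1,10,32); ℓ=10 even so k=9
a_0=16:  p_0=16·1+0=16,  q_0=16·0+1=1
a_1=10:  p_1=10·16+1=161,  q_1=10·1+0=10
a_2=1:  p_2=1·161+16=177,  q_2=1·10+1=11
…
a_4=3:  p_4=3·515+177=1722,  q_4=3·32+11=107
a_5=4:  p_5=4·1722+515=7403,  q_5=4·107+32=460
a_6=3:  p_6=3·7403+1722=23931,  q_6=3·460+107=1487
a_7=2:  p_7=2·23931+7403=55265,  q_7=2·1487+460=3434
a_8=1:  p_8=1·55265+23931=79196,  q_8=1·3434+1487=4921
a_9=10:  p_9=10·79196+55265=847225,  q_9=10·4921+3434=52644
(x₁, y₁) = (847225, 52644);  847225² − 259·52644² = 1 ✓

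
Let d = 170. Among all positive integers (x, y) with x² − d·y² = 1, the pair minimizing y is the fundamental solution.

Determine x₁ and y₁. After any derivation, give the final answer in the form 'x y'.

339 26

√170 = [13; 26, …], period ℓ=1 (odd) → k=1
i=0: a=13 ⇒ p=13, q=1
i=1: a=26 ⇒ p=339, q=26
(x₁, y₁) = (339, 26);  339² − 170·26² = 1 ✓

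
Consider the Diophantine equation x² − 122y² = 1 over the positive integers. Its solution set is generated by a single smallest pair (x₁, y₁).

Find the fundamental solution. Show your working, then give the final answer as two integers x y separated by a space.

243 22

√122 = [11; 22, …], period ℓ=1 (odd) → k=1
k=0  a_k=11  p_k/q_k = 11/1
k=1  a_k=22  p_k/q_k = 243/22
fundamental: x₁=243, y₁=22  (since 59049 − 122·484 = 1)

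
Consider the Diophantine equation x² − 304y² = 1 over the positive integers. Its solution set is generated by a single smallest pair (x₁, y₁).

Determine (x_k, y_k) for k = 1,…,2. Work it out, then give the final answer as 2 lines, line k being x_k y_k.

√304 = [17; 2,3,2,1,1,1,1,1,2,3,2,34, …], period ℓ=12 (even) → k=11
i=0: a=17 ⇒ p=17, q=1
i=1: a=2 ⇒ p=35, q=2
…
i=4: a=1 ⇒ p=401, q=23
…
i=6: a=1 ⇒ p=1081, q=62
i=7: a=1 ⇒ p=1761, q=101
i=8: a=1 ⇒ p=2842, q=163
i=9: a=2 ⇒ p=7445, q=427
i=10: a=3 ⇒ p=25177, q=1444
i=11: a=2 ⇒ p=57799, q=3315
→ (57799, 3315).  Check: 57799²=3340724401, 304·3315²=3340724400, difference 1.
(x_2, y_2) = (57799·57799 + 304·3315·3315, 57799·3315 + 3315·57799) = (6681448801, 383207370)

57799 3315
6681448801 383207370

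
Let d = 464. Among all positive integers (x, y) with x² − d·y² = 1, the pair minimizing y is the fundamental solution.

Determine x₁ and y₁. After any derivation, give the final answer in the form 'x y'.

√464 = [21; 1,1,5,1,1,1,5,1,1,42, …], period ℓ=10 (even) → k=9
step 0: (21, 1)  from 21·(1,0) + (0,1)
step 1: (22, 1)  from 1·(21,1) + (1,0)
…
step 3: (237, 11)  from 5·(43,2) + (22,1)
step 4: (280, 13)  from 1·(237,11) + (43,2)
…
step 6: (797, 37)  from 1·(517,24) + (280,13)
…
step 8: (5299, 246)  from 1·(4502,209) + (797,37)
step 9: (9801, 455)  from 1·(5299,246) + (4502,209)
fundamental: x₁=9801, y₁=455  (since 96059601 − 464·207025 = 1)

9801 455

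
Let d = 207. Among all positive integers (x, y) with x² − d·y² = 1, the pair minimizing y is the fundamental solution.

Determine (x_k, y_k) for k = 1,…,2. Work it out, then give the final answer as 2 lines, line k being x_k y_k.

1151 80
2649601 184160

[14; 2,1,1,2,1,1,2,28] for √207; ℓ=8 ⇒ convergent index 7
a_0=14:  p_0=14·1+0=14,  q_0=14·0+1=1
…
a_2=1:  p_2=1·29+14=43,  q_2=1·2+1=3
a_3=1:  p_3=1·43+29=72,  q_3=1·3+2=5
a_4=2:  p_4=2·72+43=187,  q_4=2·5+3=13
a_5=1:  p_5=1·187+72=259,  q_5=1·13+5=18
a_6=1:  p_6=1·259+187=446,  q_6=1·18+13=31
a_7=2:  p_7=2·446+259=1151,  q_7=2·31+18=80
→ (1151, 80).  Check: 1151²=1324801, 207·80²=1324800, difference 1.
k=2:  x_2 = 1151·1151+207·80·80 = 2649601,  y_2 = 1151·80+80·1151 = 184160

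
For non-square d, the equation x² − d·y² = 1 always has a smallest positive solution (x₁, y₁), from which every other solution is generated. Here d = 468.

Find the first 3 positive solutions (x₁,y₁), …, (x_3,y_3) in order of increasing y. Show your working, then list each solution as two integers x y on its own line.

d=468: √d = [21; 1,1,1,2,1,1,1,42] (ℓ=8, even), read p_7/q_7
k=0  a_k=21  p_k/q_k = 21/1
…
k=2  a_k=1  p_k/q_k = 43/2
k=3  a_k=1  p_k/q_k = 65/3
k=4  a_k=2  p_k/q_k = 173/8
…
k=6  a_k=1  p_k/q_k = 411/19
k=7  a_k=1  p_k/q_k = 649/30
→ (649, 30).  Check: 649²=421201, 468·30²=421200, difference 1.
n=2: (649,30)∘(649,30) = (649·649+468·30·30, 649·30+30·649) = (842401,38940)
n=3: (842401,38940)∘(649,30) = (649·842401+468·30·38940, 649·38940+30·842401) = (1093435849,50544090)

649 30
842401 38940
1093435849 50544090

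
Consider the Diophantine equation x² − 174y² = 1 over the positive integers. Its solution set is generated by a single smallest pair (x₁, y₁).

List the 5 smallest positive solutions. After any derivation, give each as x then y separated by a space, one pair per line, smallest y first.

1451 110
4210801 319220
12219743051 926376330
35461690123201 2688343790440
102909812517786251 7801572753480550

[13; 5,4,5,26] for √174; ℓ=4 ⇒ convergent index 3
i=0: a=13 ⇒ p=13, q=1
i=1: a=5 ⇒ p=66, q=5
i=2: a=4 ⇒ p=277, q=21
i=3: a=5 ⇒ p=1451, q=110
(x₁, y₁) = (1451, 110);  1451² − 174·110² = 1 ✓
(x_2, y_2) = (1451·1451 + 174·110·110, 1451·110 + 110·1451) = (4210801, 319220)
(x_3, y_3) = (1451·4210801 + 174·110·319220, 1451·319220 + 110·4210801) = (12219743051, 926376330)
(x_4, y_4) = (1451·12219743051 + 174·110·926376330, 1451·926376330 + 110·12219743051) = (35461690123201, 2688343790440)
(x_5, y_5) = (1451·35461690123201 + 174·110·2688343790440, 1451·2688343790440 + 110·35461690123201) = (102909812517786251, 7801572753480550)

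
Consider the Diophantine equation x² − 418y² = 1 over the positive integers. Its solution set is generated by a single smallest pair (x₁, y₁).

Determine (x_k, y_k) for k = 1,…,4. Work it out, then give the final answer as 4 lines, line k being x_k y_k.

33857 1656
2292592897 112134384
155240635393601 7593067676520
10511964382749705217 514156984535740896

√418 → a₀=20, period (2,4,20,4,2,40); ℓ=6 even so k=5
k=0  a_k=20  p_k/q_k = 20/1
…
k=3  a_k=20  p_k/q_k = 3721/182
k=4  a_k=4  p_k/q_k = 15068/737
k=5  a_k=2  p_k/q_k = 33857/1656
fundamental: x₁=33857, y₁=1656  (since 1146296449 − 418·2742336 = 1)
(33857+1656√418)^2 = 2292592897 + 112134384√418
(33857+1656√418)^3 = 155240635393601 + 7593067676520√418
(33857+1656√418)^4 = 10511964382749705217 + 514156984535740896√418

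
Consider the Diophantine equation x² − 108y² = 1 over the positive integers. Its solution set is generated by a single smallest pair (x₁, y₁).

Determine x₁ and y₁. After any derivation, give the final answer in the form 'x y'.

1351 130

√108 = [10; 2,1,1,4,1,1,2,20, …], period ℓ=8 (even) → k=7
k=0  a_k=10  p_k/q_k = 10/1
k=1  a_k=2  p_k/q_k = 21/2
k=2  a_k=1  p_k/q_k = 31/3
…
k=4  a_k=4  p_k/q_k = 239/23
k=5  a_k=1  p_k/q_k = 291/28
k=6  a_k=1  p_k/q_k = 530/51
k=7  a_k=2  p_k/q_k = 1351/130
→ (1351, 130).  Check: 1351²=1825201, 108·130²=1825200, difference 1.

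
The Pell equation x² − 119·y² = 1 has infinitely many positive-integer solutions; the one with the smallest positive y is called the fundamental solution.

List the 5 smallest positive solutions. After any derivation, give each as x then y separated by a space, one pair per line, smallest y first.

d=119: √d = [10; 1,9,1,20] (ℓ=4, even), read p_3/q_3
a_0=10:  p_0=10·1+0=10,  q_0=10·0+1=1
…
a_2=9:  p_2=9·11+10=109,  q_2=9·1+1=10
a_3=1:  p_3=1·109+11=120,  q_3=1·10+1=11
fundamental: x₁=120, y₁=11  (since 14400 − 119·121 = 1)
(120+11√119)^2 = 28799 + 2640√119
(120+11√119)^3 = 6911640 + 633589√119
(120+11√119)^4 = 1658764801 + 152058720√119
(120+11√119)^5 = 398096640600 + 36493459211√119

120 11
28799 2640
6911640 633589
1658764801 152058720
398096640600 36493459211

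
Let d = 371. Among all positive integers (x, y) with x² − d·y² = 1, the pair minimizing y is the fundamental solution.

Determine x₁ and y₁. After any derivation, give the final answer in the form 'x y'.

1695 88

d=371: √d = [19; 3,1,4,1,3,38] (ℓ=6, even), read p_5/q_5
k=0  a_k=19  p_k/q_k = 19/1
k=1  a_k=3  p_k/q_k = 58/3
k=2  a_k=1  p_k/q_k = 77/4
k=3  a_k=4  p_k/q_k = 366/19
k=4  a_k=1  p_k/q_k = 443/23
k=5  a_k=3  p_k/q_k = 1695/88
(x₁, y₁) = (1695, 88);  1695² − 371·88² = 1 ✓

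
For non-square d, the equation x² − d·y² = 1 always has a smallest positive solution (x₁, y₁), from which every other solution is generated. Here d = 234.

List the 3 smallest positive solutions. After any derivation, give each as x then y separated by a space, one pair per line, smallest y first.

√234 → a₀=15, period (3,2,1,2,1,2,3,30); ℓ=8 even so k=7
a_0=15:  p_0=15·1+0=15,  q_0=15·0+1=1
a_1=3:  p_1=3·15+1=46,  q_1=3·1+0=3
a_2=2:  p_2=2·46+15=107,  q_2=2·3+1=7
a_3=1:  p_3=1·107+46=153,  q_3=1·7+3=10
a_4=2:  p_4=2·153+107=413,  q_4=2·10+7=27
…
a_6=2:  p_6=2·566+413=1545,  q_6=2·37+27=101
a_7=3:  p_7=3·1545+566=5201,  q_7=3·101+37=340
(x₁, y₁) = (5201, 340);  5201² − 234·340² = 1 ✓
k=2:  x_2 = 5201·5201+234·340·340 = 54100801,  y_2 = 5201·340+340·5201 = 3536680
k=3:  x_3 = 5201·54100801+234·340·3536680 = 562756526801,  y_3 = 5201·3536680+340·54100801 = 36788545020

5201 340
54100801 3536680
562756526801 36788545020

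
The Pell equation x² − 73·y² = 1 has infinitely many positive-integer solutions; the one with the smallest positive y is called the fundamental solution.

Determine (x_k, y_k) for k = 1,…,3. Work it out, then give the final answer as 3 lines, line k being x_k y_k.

2281249 267000
10408194000001 1218186966000
47487364308614281249 5557975596000801000

√73 = [8; 1,1,5,5,1,1,16, …], period ℓ=7 (odd) → k=13
step 0: (8, 1)  from 8·(1,0) + (0,1)
step 1: (9, 1)  from 1·(8,1) + (1,0)
step 2: (17, 2)  from 1·(9,1) + (8,1)
step 3: (94, 11)  from 5·(17,2) + (9,1)
step 4: (487, 57)  from 5·(94,11) + (17,2)
step 5: (581, 68)  from 1·(487,57) + (94,11)
step 6: (1068, 125)  from 1·(581,68) + (487,57)
step 7: (17669, 2068)  from 16·(1068,125) + (581,68)
…
step 9: (36406, 4261)  from 1·(18737,2193) + (17669,2068)
step 10: (200767, 23498)  from 5·(36406,4261) + (18737,2193)
step 11: (1040241, 121751)  from 5·(200767,23498) + (36406,4261)
step 12: (1241008, 145249)  from 1·(1040241,121751) + (200767,23498)
step 13: (2281249, 267000)  from 1·(1241008,145249) + (1040241,121751)
→ (2281249, 267000).  Check: 2281249²=5204097000001, 73·267000²=5204097000000, difference 1.
(2281249+267000√73)^2 = 10408194000001 + 1218186966000√73
(2281249+267000√73)^3 = 47487364308614281249 + 5557975596000801000√73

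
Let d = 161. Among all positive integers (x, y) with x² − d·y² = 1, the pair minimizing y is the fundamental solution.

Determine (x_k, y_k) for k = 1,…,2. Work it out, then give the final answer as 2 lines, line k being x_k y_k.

d=161: √d = [12; 1,2,4,1,2,1,4,2,1,24] (ℓ=10, even), read p_9/q_9
a_0=12:  p_0=12·1+0=12,  q_0=12·0+1=1
a_1=1:  p_1=1·12+1=13,  q_1=1·1+0=1
a_2=2:  p_2=2·13+12=38,  q_2=2·1+1=3
a_3=4:  p_3=4·38+13=165,  q_3=4·3+1=13
a_4=1:  p_4=1·165+38=203,  q_4=1·13+3=16
a_5=2:  p_5=2·203+165=571,  q_5=2·16+13=45
…
a_7=4:  p_7=4·774+571=3667,  q_7=4·61+45=289
a_8=2:  p_8=2·3667+774=8108,  q_8=2·289+61=639
a_9=1:  p_9=1·8108+3667=11775,  q_9=1·639+289=928
(x₁, y₁) = (11775, 928);  11775² − 161·928² = 1 ✓
n=2: (11775,928)∘(11775,928) = (11775·11775+161·928·928, 11775·928+928·11775) = (277301249,21854400)

11775 928
277301249 21854400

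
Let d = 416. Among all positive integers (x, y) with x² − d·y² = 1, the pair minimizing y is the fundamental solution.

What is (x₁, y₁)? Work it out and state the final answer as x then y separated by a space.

5201 255

[20; 2,1,1,9,1,1,2,40] for √416; ℓ=8 ⇒ convergent index 7
k=0  a_k=20  p_k/q_k = 20/1
k=1  a_k=2  p_k/q_k = 41/2
k=2  a_k=1  p_k/q_k = 61/3
…
k=6  a_k=1  p_k/q_k = 2060/101
k=7  a_k=2  p_k/q_k = 5201/255
(x₁, y₁) = (5201, 255);  5201² − 416·255² = 1 ✓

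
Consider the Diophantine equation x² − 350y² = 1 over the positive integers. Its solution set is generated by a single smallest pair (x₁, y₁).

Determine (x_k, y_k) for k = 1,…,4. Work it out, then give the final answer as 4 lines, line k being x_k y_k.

449 24
403201 21552
362074049 19353672
325142092801 17379575904

d=350: √d = [18; 1,2,2,2,1,36] (ℓ=6, even), read p_5/q_5
k=0  a_k=18  p_k/q_k = 18/1
…
k=2  a_k=2  p_k/q_k = 56/3
k=3  a_k=2  p_k/q_k = 131/7
k=4  a_k=2  p_k/q_k = 318/17
k=5  a_k=1  p_k/q_k = 449/24
fundamental: x₁=449, y₁=24  (since 201601 − 350·576 = 1)
(449+24√350)^2 = 403201 + 21552√350
(449+24√350)^3 = 362074049 + 19353672√350
(449+24√350)^4 = 325142092801 + 17379575904√350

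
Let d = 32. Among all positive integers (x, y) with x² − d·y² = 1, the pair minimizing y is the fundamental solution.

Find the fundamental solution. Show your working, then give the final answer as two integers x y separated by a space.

17 3

d=32: √d = [5; 1,1,1,10] (ℓ=4, even), read p_3/q_3
i=0: a=5 ⇒ p=5, q=1
i=1: a=1 ⇒ p=6, q=1
i=2: a=1 ⇒ p=11, q=2
i=3: a=1 ⇒ p=17, q=3
→ (17, 3).  Check: 17²=289, 32·3²=288, difference 1.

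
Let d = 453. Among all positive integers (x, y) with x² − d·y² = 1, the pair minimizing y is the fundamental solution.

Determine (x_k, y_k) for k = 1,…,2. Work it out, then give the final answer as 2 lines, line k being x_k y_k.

1653751 77700
5469784740001 256992905400

[21; 3,1,1,10,14,10,1,1,3,42] for √453; ℓ=10 ⇒ convergent index 9
a_0=21:  p_0=21·1+0=21,  q_0=21·0+1=1
a_1=3:  p_1=3·21+1=64,  q_1=3·1+0=3
a_2=1:  p_2=1·64+21=85,  q_2=1·3+1=4
a_3=1:  p_3=1·85+64=149,  q_3=1·4+3=7
a_4=10:  p_4=10·149+85=1575,  q_4=10·7+4=74
a_5=14:  p_5=14·1575+149=22199,  q_5=14·74+7=1043
a_6=10:  p_6=10·22199+1575=223565,  q_6=10·1043+74=10504
a_7=1:  p_7=1·223565+22199=245764,  q_7=1·10504+1043=11547
a_8=1:  p_8=1·245764+223565=469329,  q_8=1·11547+10504=22051
a_9=3:  p_9=3·469329+245764=1653751,  q_9=3·22051+11547=77700
fundamental: x₁=1653751, y₁=77700  (since 2734892370001 − 453·6037290000 = 1)
(1653751+77700√453)^2 = 5469784740001 + 256992905400√453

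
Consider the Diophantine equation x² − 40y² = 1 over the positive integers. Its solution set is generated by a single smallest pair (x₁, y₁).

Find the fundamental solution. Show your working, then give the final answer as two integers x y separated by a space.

19 3

√40 → a₀=6, period (3,12); ℓ=2 even so k=1
step 0: (6, 1)  from 6·(1,0) + (0,1)
step 1: (19, 3)  from 3·(6,1) + (1,0)
(x₁, y₁) = (19, 3);  19² − 40·3² = 1 ✓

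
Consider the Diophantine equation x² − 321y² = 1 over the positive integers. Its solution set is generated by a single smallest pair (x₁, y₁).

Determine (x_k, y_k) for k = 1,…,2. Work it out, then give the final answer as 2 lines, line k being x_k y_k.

215 12
92449 5160

√321 = [17; 1,10,1,34, …], period ℓ=4 (even) → k=3
i=0: a=17 ⇒ p=17, q=1
…
i=2: a=10 ⇒ p=197, q=11
i=3: a=1 ⇒ p=215, q=12
fundamental: x₁=215, y₁=12  (since 46225 − 321·144 = 1)
(x_2, y_2) = (215·215 + 321·12·12, 215·12 + 12·215) = (92449, 5160)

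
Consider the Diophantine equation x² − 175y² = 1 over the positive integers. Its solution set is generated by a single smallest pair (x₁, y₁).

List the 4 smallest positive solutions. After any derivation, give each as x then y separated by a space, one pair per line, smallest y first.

√175 → a₀=13, period (4,2,1,2,4,26); ℓ=6 even so k=5
k=0  a_k=13  p_k/q_k = 13/1
…
k=2  a_k=2  p_k/q_k = 119/9
k=3  a_k=1  p_k/q_k = 172/13
k=4  a_k=2  p_k/q_k = 463/35
k=5  a_k=4  p_k/q_k = 2024/153
(x₁, y₁) = (2024, 153);  2024² − 175·153² = 1 ✓
n=2: (2024,153)∘(2024,153) = (2024·2024+175·153·153, 2024·153+153·2024) = (8193151,619344)
n=3: (8193151,619344)∘(2024,153) = (2024·8193151+175·153·619344, 2024·619344+153·8193151) = (33165873224,2507104359)
n=4: (33165873224,2507104359)∘(2024,153) = (2024·33165873224+175·153·2507104359, 2024·2507104359+153·33165873224) = (134255446617601,10148757825888)

2024 153
8193151 619344
33165873224 2507104359
134255446617601 10148757825888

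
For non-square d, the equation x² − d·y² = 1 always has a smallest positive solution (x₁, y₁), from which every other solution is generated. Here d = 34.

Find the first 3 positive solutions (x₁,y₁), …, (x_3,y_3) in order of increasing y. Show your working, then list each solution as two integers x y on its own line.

√34 → a₀=5, period (1,4,1,10); ℓ=4 even so k=3
i=0: a=5 ⇒ p=5, q=1
i=1: a=1 ⇒ p=6, q=1
i=2: a=4 ⇒ p=29, q=5
i=3: a=1 ⇒ p=35, q=6
fundamental: x₁=35, y₁=6  (since 1225 − 34·36 = 1)
(x_2, y_2) = (35·35 + 34·6·6, 35·6 + 6·35) = (2449, 420)
(x_3, y_3) = (35·2449 + 34·6·420, 35·420 + 6·2449) = (171395, 29394)

35 6
2449 420
171395 29394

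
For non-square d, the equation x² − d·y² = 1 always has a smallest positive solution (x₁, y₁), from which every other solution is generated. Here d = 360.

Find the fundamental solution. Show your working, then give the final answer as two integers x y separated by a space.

19 1

[18; 1,36] for √360; ℓ=2 ⇒ convergent index 1
i=0: a=18 ⇒ p=18, q=1
i=1: a=1 ⇒ p=19, q=1
fundamental: x₁=19, y₁=1  (since 361 − 360·1 = 1)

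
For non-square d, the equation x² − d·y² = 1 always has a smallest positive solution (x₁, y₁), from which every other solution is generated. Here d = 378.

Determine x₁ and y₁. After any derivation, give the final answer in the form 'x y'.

√378 → a₀=19, period (2,3,1,4,1,3,2,38); ℓ=8 even so k=7
step 0: (19, 1)  from 19·(1,0) + (0,1)
step 1: (39, 2)  from 2·(19,1) + (1,0)
step 2: (136, 7)  from 3·(39,2) + (19,1)
…
step 4: (836, 43)  from 4·(175,9) + (136,7)
…
step 6: (3869, 199)  from 3·(1011,52) + (836,43)
step 7: (8749, 450)  from 2·(3869,199) + (1011,52)
→ (8749, 450).  Check: 8749²=76545001, 378·450²=76545000, difference 1.

8749 450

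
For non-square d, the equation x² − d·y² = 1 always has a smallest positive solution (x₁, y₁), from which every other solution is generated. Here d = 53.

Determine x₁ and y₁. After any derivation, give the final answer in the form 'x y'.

√53 = [7; 3,1,1,3,14, …], period ℓ=5 (odd) → k=9
k=0  a_k=7  p_k/q_k = 7/1
k=1  a_k=3  p_k/q_k = 22/3
…
k=4  a_k=3  p_k/q_k = 182/25
…
k=8  a_k=1  p_k/q_k = 18557/2549
k=9  a_k=3  p_k/q_k = 66249/9100
→ (66249, 9100).  Check: 66249²=4388930001, 53·9100²=4388930000, difference 1.

66249 9100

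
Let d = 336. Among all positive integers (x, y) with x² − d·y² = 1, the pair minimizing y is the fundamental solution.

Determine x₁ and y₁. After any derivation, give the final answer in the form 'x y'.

55 3

[18; 3,36] for √336; ℓ=2 ⇒ convergent index 1
i=0: a=18 ⇒ p=18, q=1
i=1: a=3 ⇒ p=55, q=3
fundamental: x₁=55, y₁=3  (since 3025 − 336·9 = 1)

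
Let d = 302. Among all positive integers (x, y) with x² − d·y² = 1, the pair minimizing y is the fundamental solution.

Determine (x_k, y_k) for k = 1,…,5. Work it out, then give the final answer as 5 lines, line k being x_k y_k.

√302 → a₀=17, period (2,1,1,1,4,…,1,2,34); ℓ=16 even so k=15
i=0: a=17 ⇒ p=17, q=1
i=1: a=2 ⇒ p=35, q=2
i=2: a=1 ⇒ p=52, q=3
…
i=6: a=2 ⇒ p=1425, q=82
i=7: a=1 ⇒ p=2068, q=119
i=8: a=16 ⇒ p=34513, q=1986
…
i=12: a=1 ⇒ p=574956, q=33085
…
i=14: a=1 ⇒ p=1617193, q=93059
i=15: a=2 ⇒ p=4276623, q=246092
(x₁, y₁) = (4276623, 246092);  4276623² − 302·246092² = 1 ✓
(x_2, y_2) = (4276623·4276623 + 302·246092·246092, 4276623·246092 + 246092·4276623) = (36579008568257, 2104885414632)
(x_3, y_3) = (4276623·36579008568257 + 302·246092·2104885414632, 4276623·2104885414632 + 246092·36579008568257) = (312869258720405635599, 18003602753159249380)
(x_4, y_4) = (4276623·312869258720405635599 + 302·246092·18003602753159249380, 4276623·18003602753159249380 + 246092·312869258720405635599) = (2676047735673238042056036097, 153989243234046232237072848)
(x_5, y_5) = (4276623·2676047735673238042056036097 + 302·246092·153989243234046232237072848, 4276623·153989243234046232237072848 + 246092·2676047735673238042056036097) = (22888894590955867721004902116885263, 1317107878734614996094061229615228)

4276623 246092
36579008568257 2104885414632
312869258720405635599 18003602753159249380
2676047735673238042056036097 153989243234046232237072848
22888894590955867721004902116885263 1317107878734614996094061229615228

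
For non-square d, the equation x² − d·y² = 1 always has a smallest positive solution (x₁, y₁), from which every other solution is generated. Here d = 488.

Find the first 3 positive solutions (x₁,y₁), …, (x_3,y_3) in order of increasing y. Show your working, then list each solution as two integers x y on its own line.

[22; 11,44] for √488; ℓ=2 ⇒ convergent index 1
k=0  a_k=22  p_k/q_k = 22/1
k=1  a_k=11  p_k/q_k = 243/11
→ (243, 11).  Check: 243²=59049, 488·11²=59048, difference 1.
k=2:  x_2 = 243·243+488·11·11 = 118097,  y_2 = 243·11+11·243 = 5346
k=3:  x_3 = 243·118097+488·11·5346 = 57394899,  y_3 = 243·5346+11·118097 = 2598145

243 11
118097 5346
57394899 2598145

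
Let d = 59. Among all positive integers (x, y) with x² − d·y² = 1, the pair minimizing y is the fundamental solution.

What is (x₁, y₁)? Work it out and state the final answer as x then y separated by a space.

√59 → a₀=7, period (1,2,7,2,1,14); ℓ=6 even so k=5
i=0: a=7 ⇒ p=7, q=1
i=1: a=1 ⇒ p=8, q=1
i=2: a=2 ⇒ p=23, q=3
i=3: a=7 ⇒ p=169, q=22
i=4: a=2 ⇒ p=361, q=47
i=5: a=1 ⇒ p=530, q=69
fundamental: x₁=530, y₁=69  (since 280900 − 59·4761 = 1)

530 69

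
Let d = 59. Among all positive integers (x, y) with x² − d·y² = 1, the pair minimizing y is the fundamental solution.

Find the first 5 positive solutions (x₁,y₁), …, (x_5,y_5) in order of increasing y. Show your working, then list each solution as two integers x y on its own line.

530 69
561799 73140
595506410 77528331
631236232801 82179957720
669109811262650 87110677654869

[7; 1,2,7,2,1,14] for √59; ℓ=6 ⇒ convergent index 5
i=0: a=7 ⇒ p=7, q=1
i=1: a=1 ⇒ p=8, q=1
i=2: a=2 ⇒ p=23, q=3
…
i=4: a=2 ⇒ p=361, q=47
i=5: a=1 ⇒ p=530, q=69
(x₁, y₁) = (530, 69);  530² − 59·69² = 1 ✓
n=2: (530,69)∘(530,69) = (530·530+59·69·69, 530·69+69·530) = (561799,73140)
n=3: (561799,73140)∘(530,69) = (530·561799+59·69·73140, 530·73140+69·561799) = (595506410,77528331)
n=4: (595506410,77528331)∘(530,69) = (530·595506410+59·69·77528331, 530·77528331+69·595506410) = (631236232801,82179957720)
n=5: (631236232801,82179957720)∘(530,69) = (530·631236232801+59·69·82179957720, 530·82179957720+69·631236232801) = (669109811262650,87110677654869)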